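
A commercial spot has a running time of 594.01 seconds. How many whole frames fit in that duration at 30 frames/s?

17820 frames

Frames = 594.01 × 30 = 178203/10 ≈ 17820.3000.
Complete frames: 17820.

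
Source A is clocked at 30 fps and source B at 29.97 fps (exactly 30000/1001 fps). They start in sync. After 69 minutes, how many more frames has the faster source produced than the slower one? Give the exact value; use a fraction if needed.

124200/1001 frames

69 min = 4140 s.
A emits 30 × 4140 = 124200 frames; B emits 30000/1001 × 4140 = 124200000/1001.
Difference = 124200/1001 frames (≈ 124.0759); B is behind A.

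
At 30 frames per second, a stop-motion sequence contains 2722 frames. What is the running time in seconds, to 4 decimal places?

90.7333 seconds

Running time = 2722 × 1/30 = 1361/15 s ≈ 90.7333 s.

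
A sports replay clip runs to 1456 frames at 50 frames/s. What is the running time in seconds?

Running time = 1456 / (50) = 29.12 s.

29.12 seconds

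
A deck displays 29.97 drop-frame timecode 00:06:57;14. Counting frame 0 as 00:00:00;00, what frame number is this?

12512

As if non-drop at 30 labels/s: (0 × 3600 + 6 × 60 + 57) × 30 + 14 = 12524.
Minute boundaries passed: 6; those not divisible by 10: 6 − 0 = 6; dropped labels = 2 × 6 = 12.
Actual frame index = 12524 − 12 = 12512.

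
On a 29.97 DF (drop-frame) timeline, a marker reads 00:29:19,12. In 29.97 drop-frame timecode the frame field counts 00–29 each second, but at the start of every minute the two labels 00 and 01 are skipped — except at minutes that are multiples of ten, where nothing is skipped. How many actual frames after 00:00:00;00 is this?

52728

As if non-drop at 30 labels/s: (0 × 3600 + 29 × 60 + 19) × 30 + 12 = 52782.
Minute boundaries passed: 29; those not divisible by 10: 29 − 2 = 27; dropped labels = 2 × 27 = 54.
Actual frame index = 52782 − 54 = 52728.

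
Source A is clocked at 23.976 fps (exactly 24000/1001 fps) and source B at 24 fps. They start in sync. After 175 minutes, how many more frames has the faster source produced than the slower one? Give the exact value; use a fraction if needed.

36000/143 frames

175 min = 10500 s.
A emits 24000/1001 × 10500 = 36000000/143 frames; B emits 24 × 10500 = 252000.
Difference = 36000/143 frames (≈ 251.7483); B is ahead of A.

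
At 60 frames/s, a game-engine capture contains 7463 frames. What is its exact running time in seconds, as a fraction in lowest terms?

7463/60 seconds

Running time = 7463 ÷ (60) = 7463 × 1/60 = 7463/60 s.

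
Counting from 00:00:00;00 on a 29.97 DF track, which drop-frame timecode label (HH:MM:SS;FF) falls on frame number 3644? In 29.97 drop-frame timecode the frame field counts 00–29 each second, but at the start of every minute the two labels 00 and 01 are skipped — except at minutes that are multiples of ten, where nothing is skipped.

00:02:01;18

Ten DF minutes hold 17982 frames, so frame 3644 lies in block 0 (frames 0–17981) with 3644 frames into that block.
The block's first minute is 1800 frames and the rest 1798 each; 3644 frames reaches minute 2, so 0 × 18 + 2 × 2 = 4 labels have been skipped so far.
Adding those back, label number 3644 + 4 = 3648 at 30 labels/s is 121 s + 18 f = 0 h 2 min 1 s frame 18, i.e. 00:02:01;18.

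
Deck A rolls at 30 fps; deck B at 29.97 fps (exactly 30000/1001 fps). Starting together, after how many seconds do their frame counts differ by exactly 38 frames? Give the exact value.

The gap grows by |30000/1001 − 30| = 30/1001 frames per second.
Time for a 38-frame gap: 38 ÷ (30/1001) = 19019/15 s.

19019/15 seconds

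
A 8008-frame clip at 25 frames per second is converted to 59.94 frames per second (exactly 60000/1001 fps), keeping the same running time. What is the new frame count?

19200 frames

Target frames = source frames × (target rate / source rate) = 8008 × (60000/1001)/(25) = 8008 × 2400/1001 = 19200.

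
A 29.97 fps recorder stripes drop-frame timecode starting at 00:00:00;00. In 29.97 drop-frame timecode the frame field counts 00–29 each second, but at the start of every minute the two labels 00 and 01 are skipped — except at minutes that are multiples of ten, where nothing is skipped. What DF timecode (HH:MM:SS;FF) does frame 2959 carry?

Each 10-minute DF block holds 10 × 60 × 30 − 9 × 2 = 17982 frames. 2959 ÷ 17982 → 0 full blocks, remainder 2959.
Within the partial block the first minute is 1800 frames and each further minute 1798, so 1 further minute boundary passed. Total skipped labels = 18 × 0 + 2 × 1 = 2.
Non-drop label index = 2959 + 2 = 2961; at 30 labels/s that is 00:01:38:21, i.e. DF 00:01:38;21.

00:01:38;21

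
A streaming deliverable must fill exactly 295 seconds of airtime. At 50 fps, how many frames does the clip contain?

14750 frames

Frames = 295 × 50 = 14750.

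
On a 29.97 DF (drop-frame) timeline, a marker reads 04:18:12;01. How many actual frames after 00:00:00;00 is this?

As if non-drop at 30 labels/s: (4 × 3600 + 18 × 60 + 12) × 30 + 1 = 464761.
Minute boundaries passed: 258; those not divisible by 10: 258 − 25 = 233; dropped labels = 2 × 233 = 466.
Actual frame index = 464761 − 466 = 464295.

464295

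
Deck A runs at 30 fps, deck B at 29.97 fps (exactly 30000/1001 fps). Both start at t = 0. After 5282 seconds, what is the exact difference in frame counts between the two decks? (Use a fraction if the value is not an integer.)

A emits 30 × 5282 = 158460 frames; B emits 30000/1001 × 5282 = 158460000/1001.
Difference = 158460/1001 frames (≈ 158.3017); B is behind A.

158460/1001 frames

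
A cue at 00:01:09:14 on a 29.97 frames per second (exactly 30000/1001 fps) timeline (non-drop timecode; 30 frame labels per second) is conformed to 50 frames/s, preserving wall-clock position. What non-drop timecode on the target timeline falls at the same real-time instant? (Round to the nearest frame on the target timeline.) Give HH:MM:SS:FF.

00:01:09:27

Source frame index: (0×3600 + 1×60 + 9) × 30 + 14 = 2084.
Real time: 2084 / (30000/1001) = 521521/7500 s.
Target frame: (521521/7500) × (50) = 521521/150 ≈ 3476.807 → 3477.
At 50 labels/s: frame 3477 → 00:01:09:27.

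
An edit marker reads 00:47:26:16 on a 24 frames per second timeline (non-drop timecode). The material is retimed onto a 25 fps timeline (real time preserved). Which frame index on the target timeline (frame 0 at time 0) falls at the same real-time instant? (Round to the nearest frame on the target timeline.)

frame 71167

Source frame index: (0×3600 + 47×60 + 26) × 24 + 16 = 68320.
Real time: 68320 / (24) = 8540/3 s.
Target frame: (8540/3) × (25) = 213500/3 ≈ 71166.667 → 71167.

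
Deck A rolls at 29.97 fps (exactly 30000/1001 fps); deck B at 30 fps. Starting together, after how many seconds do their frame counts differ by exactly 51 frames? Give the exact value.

1701.7 seconds

The gap grows by |30 − 30000/1001| = 30/1001 frames per second.
Time for a 51-frame gap: 51 ÷ (30/1001) = 1701.7 s.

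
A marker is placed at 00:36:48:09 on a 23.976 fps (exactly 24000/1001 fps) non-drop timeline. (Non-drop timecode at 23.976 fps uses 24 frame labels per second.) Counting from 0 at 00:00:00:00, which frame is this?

Total seconds to the label: (0 × 3600 + 36 × 60 + 48) = 2208.
Frame index = 2208 × 24 + 9 = 53001.

frame 53001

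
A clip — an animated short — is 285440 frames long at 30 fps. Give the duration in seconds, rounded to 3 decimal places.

Running time = 285440 × 1/30 = 28544/3 s ≈ 9514.667 s.

9514.667 seconds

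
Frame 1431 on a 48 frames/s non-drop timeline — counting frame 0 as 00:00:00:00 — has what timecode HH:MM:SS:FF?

00:00:29:39

1431 ÷ 48 = 29 full seconds, remainder 39 frames.
29 s = 0 h 0 min 29 s.
Timecode: 00:00:29:39.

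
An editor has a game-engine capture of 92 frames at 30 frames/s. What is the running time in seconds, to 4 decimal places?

3.0667 seconds

Running time = 92 × 1/30 = 46/15 s ≈ 3.0667 s.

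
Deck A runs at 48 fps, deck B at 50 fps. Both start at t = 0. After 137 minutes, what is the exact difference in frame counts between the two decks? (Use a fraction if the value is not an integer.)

16440 frames

137 min = 8220 s.
A emits 48 × 8220 = 394560 frames; B emits 50 × 8220 = 411000.
Difference = 16440 frames; B is ahead of A.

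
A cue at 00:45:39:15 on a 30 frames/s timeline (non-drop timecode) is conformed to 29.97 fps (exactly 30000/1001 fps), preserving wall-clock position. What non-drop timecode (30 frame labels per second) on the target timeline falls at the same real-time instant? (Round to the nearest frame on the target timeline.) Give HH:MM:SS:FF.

Source frame index: (0×3600 + 45×60 + 39) × 30 + 15 = 82185.
Real time: 82185 / (30) = 5479/2 s.
Target frame: (5479/2) × (30000/1001) = 82185000/1001 ≈ 82102.897 → 82103.
At 30 labels/s: frame 82103 → 00:45:36:23.

00:45:36:23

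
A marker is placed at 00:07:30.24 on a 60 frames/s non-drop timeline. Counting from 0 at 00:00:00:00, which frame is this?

Total seconds to the label: (0 × 3600 + 7 × 60 + 30) = 450.
Frame index = 450 × 60 + 24 = 27024.

27024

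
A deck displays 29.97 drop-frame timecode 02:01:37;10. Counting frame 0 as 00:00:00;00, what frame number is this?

Complete 10-minute blocks: 12, each 17982 frames → 215784.
Remaining 1 whole minute in the current block: 1800 + 0 × 1798 = 1800 frames.
Within the current minute: 37 × 30 + 10 − 2 = 1118 (labels ;00/;01 skipped at this minute). Total = 215784 + 1800 + 1118 = 218702.

218702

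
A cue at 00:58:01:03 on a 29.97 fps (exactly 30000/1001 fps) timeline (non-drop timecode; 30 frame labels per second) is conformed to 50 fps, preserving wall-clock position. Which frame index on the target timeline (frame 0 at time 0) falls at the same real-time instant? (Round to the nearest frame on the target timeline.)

Source frame index: (0×3600 + 58×60 + 1) × 30 + 3 = 104433.
Real time: 104433 / (30000/1001) = 34845811/10000 s.
Target frame: (34845811/10000) × (50) = 34845811/200 ≈ 174229.055 → 174229.

frame 174229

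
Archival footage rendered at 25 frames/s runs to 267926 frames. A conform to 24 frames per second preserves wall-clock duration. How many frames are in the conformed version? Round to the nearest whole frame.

Frames at target rate = 267926 × (24) / (25) = 6430224/25 ≈ 257208.960.
Nearest whole frame: 257209.

257209 frames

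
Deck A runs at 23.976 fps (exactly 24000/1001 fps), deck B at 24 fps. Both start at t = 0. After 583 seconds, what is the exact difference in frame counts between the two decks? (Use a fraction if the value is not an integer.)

1272/91 frames

A emits 24000/1001 × 583 = 1272000/91 frames; B emits 24 × 583 = 13992.
Difference = 1272/91 frames (≈ 13.9780); B is ahead of A.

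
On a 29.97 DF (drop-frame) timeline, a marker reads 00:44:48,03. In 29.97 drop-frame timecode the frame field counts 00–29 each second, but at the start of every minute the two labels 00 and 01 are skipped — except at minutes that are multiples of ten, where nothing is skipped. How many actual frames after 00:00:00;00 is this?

Complete 10-minute blocks: 4, each 17982 frames → 71928.
Remaining 4 whole minutes in the current block: 1800 + 3 × 1798 = 7194 frames.
Within the current minute: 48 × 30 + 3 − 2 = 1441 (labels ;00/;01 skipped at this minute). Total = 71928 + 7194 + 1441 = 80563.

80563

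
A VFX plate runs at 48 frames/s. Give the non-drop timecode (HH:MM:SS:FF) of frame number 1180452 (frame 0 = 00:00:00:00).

1180452 ÷ 48 = 24592 full seconds, remainder 36 frames.
24592 s = 6 h 49 min 52 s.
Timecode: 06:49:52:36.

06:49:52:36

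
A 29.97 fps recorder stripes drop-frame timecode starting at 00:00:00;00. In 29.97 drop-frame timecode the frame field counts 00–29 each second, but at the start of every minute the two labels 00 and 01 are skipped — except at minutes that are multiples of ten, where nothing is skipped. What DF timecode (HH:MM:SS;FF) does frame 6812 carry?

00:03:47;08

Each 10-minute DF block holds 10 × 60 × 30 − 9 × 2 = 17982 frames. 6812 ÷ 17982 → 0 full blocks, remainder 6812.
Within the partial block the first minute is 1800 frames and each further minute 1798, so 3 further minute boundaries passed. Total skipped labels = 18 × 0 + 2 × 3 = 6.
Non-drop label index = 6812 + 6 = 6818; at 30 labels/s that is 00:03:47:08, i.e. DF 00:03:47;08.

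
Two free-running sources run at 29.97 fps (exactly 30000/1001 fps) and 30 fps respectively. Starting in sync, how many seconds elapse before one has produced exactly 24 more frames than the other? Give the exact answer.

The gap grows by |30 − 30000/1001| = 30/1001 frames per second.
Time for a 24-frame gap: 24 ÷ (30/1001) = 800.8 s.

800.8 seconds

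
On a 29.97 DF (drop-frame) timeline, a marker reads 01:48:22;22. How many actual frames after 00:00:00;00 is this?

194886

As if non-drop at 30 labels/s: (1 × 3600 + 48 × 60 + 22) × 30 + 22 = 195082.
Minute boundaries passed: 108; those not divisible by 10: 108 − 10 = 98; dropped labels = 2 × 98 = 196.
Actual frame index = 195082 − 196 = 194886.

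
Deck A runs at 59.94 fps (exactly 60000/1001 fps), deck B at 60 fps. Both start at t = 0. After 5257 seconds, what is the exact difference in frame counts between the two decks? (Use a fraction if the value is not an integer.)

A emits 60000/1001 × 5257 = 45060000/143 frames; B emits 60 × 5257 = 315420.
Difference = 45060/143 frames (≈ 315.1049); B is ahead of A.

45060/143 frames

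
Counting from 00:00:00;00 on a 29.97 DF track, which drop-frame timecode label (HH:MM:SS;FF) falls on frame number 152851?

Ten DF minutes hold 17982 frames, so frame 152851 lies in block 8 (frames 143856–161837) with 8995 frames into that block.
The block's first minute is 1800 frames and the rest 1798 each; 8995 frames reaches minute 5, so 8 × 18 + 5 × 2 = 154 labels have been skipped so far.
Adding those back, label number 152851 + 154 = 153005 at 30 labels/s is 5100 s + 5 f = 1 h 25 min 0 s frame 5, i.e. 01:25:00;05.

01:25:00;05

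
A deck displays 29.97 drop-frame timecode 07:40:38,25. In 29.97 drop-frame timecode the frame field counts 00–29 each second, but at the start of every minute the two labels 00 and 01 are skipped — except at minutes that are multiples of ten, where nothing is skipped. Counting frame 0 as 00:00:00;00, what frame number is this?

As if non-drop at 30 labels/s: (7 × 3600 + 40 × 60 + 38) × 30 + 25 = 829165.
Minute boundaries passed: 460; those not divisible by 10: 460 − 46 = 414; dropped labels = 2 × 414 = 828.
Actual frame index = 829165 − 828 = 828337.

828337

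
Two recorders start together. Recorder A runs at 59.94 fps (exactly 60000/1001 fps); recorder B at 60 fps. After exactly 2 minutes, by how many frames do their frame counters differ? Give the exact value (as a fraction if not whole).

2 min = 120 s.
A emits 60000/1001 × 120 = 7200000/1001 frames; B emits 60 × 120 = 7200.
Difference = 7200/1001 frames (≈ 7.1928); B is ahead of A.

7200/1001 frames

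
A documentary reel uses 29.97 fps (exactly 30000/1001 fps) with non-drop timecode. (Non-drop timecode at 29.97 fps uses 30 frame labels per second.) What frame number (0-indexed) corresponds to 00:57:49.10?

Total seconds to the label: (0 × 3600 + 57 × 60 + 49) = 3469.
Frame index = 3469 × 30 + 10 = 104080.

frame 104080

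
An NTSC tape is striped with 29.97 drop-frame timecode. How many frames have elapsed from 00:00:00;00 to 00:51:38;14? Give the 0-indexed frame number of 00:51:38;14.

92862

Complete 10-minute blocks: 5, each 17982 frames → 89910.
Remaining 1 whole minute in the current block: 1800 + 0 × 1798 = 1800 frames.
Within the current minute: 38 × 30 + 14 − 2 = 1152 (labels ;00/;01 skipped at this minute). Total = 89910 + 1800 + 1152 = 92862.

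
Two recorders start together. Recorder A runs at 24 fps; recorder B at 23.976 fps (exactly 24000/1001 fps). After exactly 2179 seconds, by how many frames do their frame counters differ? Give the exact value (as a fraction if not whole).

A emits 24 × 2179 = 52296 frames; B emits 24000/1001 × 2179 = 52296000/1001.
Difference = 52296/1001 frames (≈ 52.2438); B is behind A.

52296/1001 frames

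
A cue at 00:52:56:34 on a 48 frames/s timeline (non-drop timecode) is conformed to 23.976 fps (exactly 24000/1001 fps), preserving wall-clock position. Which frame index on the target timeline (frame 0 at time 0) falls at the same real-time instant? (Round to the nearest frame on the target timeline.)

Source frame index: (0×3600 + 52×60 + 56) × 48 + 34 = 152482.
Real time: 152482 / (48) = 76241/24 s.
Target frame: (76241/24) × (24000/1001) = 6931000/91 ≈ 76164.835 → 76165.

frame 76165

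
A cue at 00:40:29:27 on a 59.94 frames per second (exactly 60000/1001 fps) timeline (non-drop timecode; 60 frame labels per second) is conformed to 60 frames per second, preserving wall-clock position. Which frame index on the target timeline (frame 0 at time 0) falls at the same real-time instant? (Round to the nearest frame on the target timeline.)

Source frame index: (0×3600 + 40×60 + 29) × 60 + 27 = 145767.
Real time: 145767 / (60000/1001) = 48637589/20000 s.
Target frame: (48637589/20000) × (60) = 145912767/1000 ≈ 145912.767 → 145913.

frame 145913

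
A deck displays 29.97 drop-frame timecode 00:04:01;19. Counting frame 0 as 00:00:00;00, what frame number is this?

7241

Complete 10-minute blocks: 0, each 17982 frames → 0.
Remaining 4 whole minutes in the current block: 1800 + 3 × 1798 = 7194 frames.
Within the current minute: 1 × 30 + 19 − 2 = 47 (labels ;00/;01 skipped at this minute). Total = 0 + 7194 + 47 = 7241.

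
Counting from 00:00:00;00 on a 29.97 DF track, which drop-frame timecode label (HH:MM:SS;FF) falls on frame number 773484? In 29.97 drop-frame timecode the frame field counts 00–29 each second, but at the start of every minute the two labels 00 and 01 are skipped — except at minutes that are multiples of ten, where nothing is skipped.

Ten DF minutes hold 17982 frames, so frame 773484 lies in block 43 (frames 773226–791207) with 258 frames into that block.
The block's first minute is 1800 frames and the rest 1798 each; 258 frames reaches minute 0, so 43 × 18 + 0 × 2 = 774 labels have been skipped so far.
Adding those back, label number 773484 + 774 = 774258 at 30 labels/s is 25808 s + 18 f = 7 h 10 min 8 s frame 18, i.e. 07:10:08;18.

07:10:08;18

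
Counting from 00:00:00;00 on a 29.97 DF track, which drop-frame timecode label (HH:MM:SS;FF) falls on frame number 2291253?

Ten DF minutes hold 17982 frames, so frame 2291253 lies in block 127 (frames 2283714–2301695) with 7539 frames into that block.
The block's first minute is 1800 frames and the rest 1798 each; 7539 frames reaches minute 4, so 127 × 18 + 4 × 2 = 2294 labels have been skipped so far.
Adding those back, label number 2291253 + 2294 = 2293547 at 30 labels/s is 76451 s + 17 f = 21 h 14 min 11 s frame 17, i.e. 21:14:11;17.

21:14:11;17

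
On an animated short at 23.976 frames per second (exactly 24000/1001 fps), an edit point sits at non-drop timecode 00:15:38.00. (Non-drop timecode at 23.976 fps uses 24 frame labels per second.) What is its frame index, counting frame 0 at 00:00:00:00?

22512

Total seconds to the label: (0 × 3600 + 15 × 60 + 38) = 938.
Frame index = 938 × 24 + 0 = 22512.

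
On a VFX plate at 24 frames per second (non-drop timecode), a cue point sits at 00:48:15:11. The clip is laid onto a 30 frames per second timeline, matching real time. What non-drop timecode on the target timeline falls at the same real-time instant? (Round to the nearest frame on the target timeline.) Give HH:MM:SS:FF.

Source frame index: (0×3600 + 48×60 + 15) × 24 + 11 = 69491.
Real time: 69491 / (24) = 69491/24 s.
Target frame: (69491/24) × (30) = 347455/4 ≈ 86863.750 → 86864.
At 30 labels/s: frame 86864 → 00:48:15:14.

00:48:15:14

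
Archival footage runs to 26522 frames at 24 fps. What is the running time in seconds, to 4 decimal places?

Running time = 26522 × 1/24 = 13261/12 s ≈ 1105.0833 s.

1105.0833 seconds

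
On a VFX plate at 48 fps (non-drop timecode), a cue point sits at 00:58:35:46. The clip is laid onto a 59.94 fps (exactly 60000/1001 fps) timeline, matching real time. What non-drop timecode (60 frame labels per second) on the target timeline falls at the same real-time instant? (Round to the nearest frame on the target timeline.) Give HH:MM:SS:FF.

Source frame index: (0×3600 + 58×60 + 35) × 48 + 46 = 168766.
Real time: 168766 / (48) = 84383/24 s.
Target frame: (84383/24) × (60000/1001) = 16227500/77 ≈ 210746.753 → 210747.
At 60 labels/s: frame 210747 → 00:58:32:27.

00:58:32:27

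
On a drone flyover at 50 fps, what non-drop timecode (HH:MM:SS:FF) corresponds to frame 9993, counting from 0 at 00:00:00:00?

9993 ÷ 50 = 199 full seconds, remainder 43 frames.
199 s = 0 h 3 min 19 s.
Timecode: 00:03:19:43.

00:03:19:43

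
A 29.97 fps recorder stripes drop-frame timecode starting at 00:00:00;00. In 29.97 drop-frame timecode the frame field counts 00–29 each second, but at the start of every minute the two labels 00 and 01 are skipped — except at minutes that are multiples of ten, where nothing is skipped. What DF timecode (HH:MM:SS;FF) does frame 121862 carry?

01:07:46;04

Each 10-minute DF block holds 10 × 60 × 30 − 9 × 2 = 17982 frames. 121862 ÷ 17982 → 6 full blocks, remainder 13970.
Within the partial block the first minute is 1800 frames and each further minute 1798, so 7 further minute boundaries passed. Total skipped labels = 18 × 6 + 2 × 7 = 122.
Non-drop label index = 121862 + 122 = 121984; at 30 labels/s that is 01:07:46:04, i.e. DF 01:07:46;04.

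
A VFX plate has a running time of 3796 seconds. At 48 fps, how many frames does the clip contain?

182208 frames

Frames = 3796 × 48 = 182208.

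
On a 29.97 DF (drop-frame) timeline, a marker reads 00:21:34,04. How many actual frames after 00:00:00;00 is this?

38786

Complete 10-minute blocks: 2, each 17982 frames → 35964.
Remaining 1 whole minute in the current block: 1800 + 0 × 1798 = 1800 frames.
Within the current minute: 34 × 30 + 4 − 2 = 1022 (labels ;00/;01 skipped at this minute). Total = 35964 + 1800 + 1022 = 38786.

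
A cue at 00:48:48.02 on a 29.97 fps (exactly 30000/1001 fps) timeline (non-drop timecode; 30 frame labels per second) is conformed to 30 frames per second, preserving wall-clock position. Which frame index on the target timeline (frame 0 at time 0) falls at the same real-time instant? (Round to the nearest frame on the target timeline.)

Source frame index: (0×3600 + 48×60 + 48) × 30 + 2 = 87842.
Real time: 87842 / (30000/1001) = 43964921/15000 s.
Target frame: (43964921/15000) × (30) = 43964921/500 ≈ 87929.842 → 87930.

frame 87930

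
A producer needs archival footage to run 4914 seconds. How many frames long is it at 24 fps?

117936 frames

Frames = 4914 × 24 = 117936.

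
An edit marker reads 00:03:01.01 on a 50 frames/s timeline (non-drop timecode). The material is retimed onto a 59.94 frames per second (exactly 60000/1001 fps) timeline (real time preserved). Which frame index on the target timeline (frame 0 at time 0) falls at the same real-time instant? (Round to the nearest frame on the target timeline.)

Source frame index: (0×3600 + 3×60 + 1) × 50 + 1 = 9051.
Real time: 9051 / (50) = 9051/50 s.
Target frame: (9051/50) × (60000/1001) = 1551600/143 ≈ 10850.350 → 10850.

frame 10850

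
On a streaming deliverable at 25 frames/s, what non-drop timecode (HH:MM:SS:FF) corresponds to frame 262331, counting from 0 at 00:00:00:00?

262331 ÷ 25 = 10493 full seconds, remainder 6 frames.
10493 s = 2 h 54 min 53 s.
Timecode: 02:54:53:06.

02:54:53:06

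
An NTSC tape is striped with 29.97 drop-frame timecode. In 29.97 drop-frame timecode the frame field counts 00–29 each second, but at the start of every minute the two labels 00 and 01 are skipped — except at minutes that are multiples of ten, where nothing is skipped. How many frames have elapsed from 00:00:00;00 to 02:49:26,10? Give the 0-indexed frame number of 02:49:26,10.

As if non-drop at 30 labels/s: (2 × 3600 + 49 × 60 + 26) × 30 + 10 = 304990.
Minute boundaries passed: 169; those not divisible by 10: 169 − 16 = 153; dropped labels = 2 × 153 = 306.
Actual frame index = 304990 − 306 = 304684.

304684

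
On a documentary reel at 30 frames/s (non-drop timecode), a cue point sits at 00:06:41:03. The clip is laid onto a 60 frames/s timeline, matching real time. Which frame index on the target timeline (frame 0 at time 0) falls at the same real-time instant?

frame 24066

Source frame index: (0×3600 + 6×60 + 41) × 30 + 3 = 12033.
Real time: 12033 / (30) = 4011/10 s.
Target frame: (4011/10) × (60) = 24066.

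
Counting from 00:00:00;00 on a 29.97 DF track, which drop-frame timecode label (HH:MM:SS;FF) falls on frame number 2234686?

20:42:44;02

Each 10-minute DF block holds 10 × 60 × 30 − 9 × 2 = 17982 frames. 2234686 ÷ 17982 → 124 full blocks, remainder 4918.
Within the partial block the first minute is 1800 frames and each further minute 1798, so 2 further minute boundaries passed. Total skipped labels = 18 × 124 + 2 × 2 = 2236.
Non-drop label index = 2234686 + 2236 = 2236922; at 30 labels/s that is 20:42:44:02, i.e. DF 20:42:44;02.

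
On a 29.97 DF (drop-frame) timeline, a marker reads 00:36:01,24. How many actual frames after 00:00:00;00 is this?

64788

As if non-drop at 30 labels/s: (0 × 3600 + 36 × 60 + 1) × 30 + 24 = 64854.
Minute boundaries passed: 36; those not divisible by 10: 36 − 3 = 33; dropped labels = 2 × 33 = 66.
Actual frame index = 64854 − 66 = 64788.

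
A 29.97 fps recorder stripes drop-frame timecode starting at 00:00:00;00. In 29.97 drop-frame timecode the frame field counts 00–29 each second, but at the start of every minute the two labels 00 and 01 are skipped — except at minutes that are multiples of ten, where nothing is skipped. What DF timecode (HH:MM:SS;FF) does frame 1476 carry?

Ten DF minutes hold 17982 frames, so frame 1476 lies in block 0 (frames 0–17981) with 1476 frames into that block.
The block's first minute is 1800 frames and the rest 1798 each; 1476 frames reaches minute 0, so 0 × 18 + 0 × 2 = 0 labels have been skipped so far.
Adding those back, label number 1476 + 0 = 1476 at 30 labels/s is 49 s + 6 f = 0 h 0 min 49 s frame 6, i.e. 00:00:49;06.

00:00:49;06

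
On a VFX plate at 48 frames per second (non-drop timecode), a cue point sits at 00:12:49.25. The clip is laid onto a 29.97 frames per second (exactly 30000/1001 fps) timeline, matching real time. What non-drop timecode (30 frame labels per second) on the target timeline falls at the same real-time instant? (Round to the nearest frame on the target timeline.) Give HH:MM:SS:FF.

00:12:48:23

Source frame index: (0×3600 + 12×60 + 49) × 48 + 25 = 36937.
Real time: 36937 / (48) = 36937/48 s.
Target frame: (36937/48) × (30000/1001) = 23085625/1001 ≈ 23062.562 → 23063.
At 30 labels/s: frame 23063 → 00:12:48:23.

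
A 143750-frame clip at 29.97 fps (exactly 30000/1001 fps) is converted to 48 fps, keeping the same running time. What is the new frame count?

230230 frames

Target frames = source frames × (target rate / source rate) = 143750 × (48)/(30000/1001) = 143750 × 1001/625 = 230230.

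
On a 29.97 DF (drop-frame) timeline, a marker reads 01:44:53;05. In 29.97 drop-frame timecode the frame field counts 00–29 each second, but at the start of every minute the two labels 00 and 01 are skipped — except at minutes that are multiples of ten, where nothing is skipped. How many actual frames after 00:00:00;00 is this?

As if non-drop at 30 labels/s: (1 × 3600 + 44 × 60 + 53) × 30 + 5 = 188795.
Minute boundaries passed: 104; those not divisible by 10: 104 − 10 = 94; dropped labels = 2 × 94 = 188.
Actual frame index = 188795 − 188 = 188607.

188607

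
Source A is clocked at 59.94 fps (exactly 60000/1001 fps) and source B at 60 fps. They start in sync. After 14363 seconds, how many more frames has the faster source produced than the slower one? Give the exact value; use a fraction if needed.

861780/1001 frames

A emits 60000/1001 × 14363 = 861780000/1001 frames; B emits 60 × 14363 = 861780.
Difference = 861780/1001 frames (≈ 860.9191); B is ahead of A.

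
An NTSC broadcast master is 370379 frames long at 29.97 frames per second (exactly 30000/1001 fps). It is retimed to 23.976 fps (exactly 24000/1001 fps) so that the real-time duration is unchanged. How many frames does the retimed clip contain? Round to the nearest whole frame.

296303 frames

Frames at target rate = 370379 × (24000/1001) / (30000/1001) = 1481516/5 ≈ 296303.200.
Nearest whole frame: 296303.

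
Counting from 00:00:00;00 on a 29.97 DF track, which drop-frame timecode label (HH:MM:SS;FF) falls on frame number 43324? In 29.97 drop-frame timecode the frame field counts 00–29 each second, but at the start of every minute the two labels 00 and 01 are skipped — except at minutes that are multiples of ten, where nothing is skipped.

Each 10-minute DF block holds 10 × 60 × 30 − 9 × 2 = 17982 frames. 43324 ÷ 17982 → 2 full blocks, remainder 7360.
Within the partial block the first minute is 1800 frames and each further minute 1798, so 4 further minute boundaries passed. Total skipped labels = 18 × 2 + 2 × 4 = 44.
Non-drop label index = 43324 + 44 = 43368; at 30 labels/s that is 00:24:05:18, i.e. DF 00:24:05;18.

00:24:05;18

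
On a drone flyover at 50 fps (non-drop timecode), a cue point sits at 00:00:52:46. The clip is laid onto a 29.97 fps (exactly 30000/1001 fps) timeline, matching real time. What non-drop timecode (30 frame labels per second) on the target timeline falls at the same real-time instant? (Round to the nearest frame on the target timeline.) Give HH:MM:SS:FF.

Source frame index: (0×3600 + 0×60 + 52) × 50 + 46 = 2646.
Real time: 2646 / (50) = 1323/25 s.
Target frame: (1323/25) × (30000/1001) = 226800/143 ≈ 1586.014 → 1586.
At 30 labels/s: frame 1586 → 00:00:52:26.

00:00:52:26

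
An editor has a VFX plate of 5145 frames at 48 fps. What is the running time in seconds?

107.1875 seconds

Running time = 5145 / (48) = 107.1875 s.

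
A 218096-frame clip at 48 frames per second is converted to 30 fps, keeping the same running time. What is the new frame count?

136310 frames

Target frames = source frames × (target rate / source rate) = 218096 × (30)/(48) = 218096 × 5/8 = 136310.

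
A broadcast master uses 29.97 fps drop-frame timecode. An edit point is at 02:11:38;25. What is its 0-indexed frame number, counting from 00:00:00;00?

236729

As if non-drop at 30 labels/s: (2 × 3600 + 11 × 60 + 38) × 30 + 25 = 236965.
Minute boundaries passed: 131; those not divisible by 10: 131 − 13 = 118; dropped labels = 2 × 118 = 236.
Actual frame index = 236965 − 236 = 236729.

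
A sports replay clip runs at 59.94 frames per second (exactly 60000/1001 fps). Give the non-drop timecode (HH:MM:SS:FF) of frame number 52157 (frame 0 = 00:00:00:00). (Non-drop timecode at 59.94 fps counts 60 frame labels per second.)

00:14:29:17

52157 ÷ 60 = 869 full seconds, remainder 17 frames.
869 s = 0 h 14 min 29 s.
Timecode: 00:14:29:17.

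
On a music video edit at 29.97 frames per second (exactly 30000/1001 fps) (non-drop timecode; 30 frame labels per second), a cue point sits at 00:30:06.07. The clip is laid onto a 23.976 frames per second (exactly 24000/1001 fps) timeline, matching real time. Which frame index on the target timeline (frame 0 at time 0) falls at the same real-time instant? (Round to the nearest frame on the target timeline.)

Source frame index: (0×3600 + 30×60 + 6) × 30 + 7 = 54187.
Real time: 54187 / (30000/1001) = 54241187/30000 s.
Target frame: (54241187/30000) × (24000/1001) = 216748/5 ≈ 43349.600 → 43350.

frame 43350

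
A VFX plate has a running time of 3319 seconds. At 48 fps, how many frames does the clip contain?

Frames = 3319 × 48 = 159312.

159312 frames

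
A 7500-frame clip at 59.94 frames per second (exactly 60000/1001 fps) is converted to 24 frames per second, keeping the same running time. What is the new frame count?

Target frames = source frames × (target rate / source rate) = 7500 × (24)/(60000/1001) = 7500 × 1001/2500 = 3003.

3003 frames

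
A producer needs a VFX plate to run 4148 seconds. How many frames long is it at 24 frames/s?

99552 frames

Frames = 4148 × 24 = 99552.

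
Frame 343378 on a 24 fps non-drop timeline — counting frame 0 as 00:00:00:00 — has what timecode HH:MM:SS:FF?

03:58:27:10

343378 ÷ 24 = 14307 full seconds, remainder 10 frames.
14307 s = 3 h 58 min 27 s.
Timecode: 03:58:27:10.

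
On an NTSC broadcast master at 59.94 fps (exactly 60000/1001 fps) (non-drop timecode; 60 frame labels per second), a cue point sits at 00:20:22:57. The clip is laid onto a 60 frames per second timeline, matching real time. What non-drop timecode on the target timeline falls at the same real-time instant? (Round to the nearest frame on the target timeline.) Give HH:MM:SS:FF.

Source frame index: (0×3600 + 20×60 + 22) × 60 + 57 = 73377.
Real time: 73377 / (60000/1001) = 24483459/20000 s.
Target frame: (24483459/20000) × (60) = 73450377/1000 ≈ 73450.377 → 73450.
At 60 labels/s: frame 73450 → 00:20:24:10.

00:20:24:10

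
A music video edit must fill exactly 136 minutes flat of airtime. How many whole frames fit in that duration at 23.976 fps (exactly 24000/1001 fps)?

195644 frames

136 min = 8160 s.
Frames = 8160 × 24000/1001 = 195840000/1001 ≈ 195644.3556.
Complete frames: 195644.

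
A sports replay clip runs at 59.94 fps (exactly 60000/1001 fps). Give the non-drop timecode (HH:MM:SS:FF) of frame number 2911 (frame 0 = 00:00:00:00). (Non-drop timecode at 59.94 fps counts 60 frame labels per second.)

2911 ÷ 60 = 48 full seconds, remainder 31 frames.
48 s = 0 h 0 min 48 s.
Timecode: 00:00:48:31.

00:00:48:31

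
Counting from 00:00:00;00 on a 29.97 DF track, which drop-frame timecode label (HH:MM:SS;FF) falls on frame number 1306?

00:00:43;16

Each 10-minute DF block holds 10 × 60 × 30 − 9 × 2 = 17982 frames. 1306 ÷ 17982 → 0 full blocks, remainder 1306.
Within the partial block the first minute is 1800 frames and each further minute 1798, so 0 further minute boundaries passed. Total skipped labels = 18 × 0 + 2 × 0 = 0.
Non-drop label index = 1306 + 0 = 1306; at 30 labels/s that is 00:00:43:16, i.e. DF 00:00:43;16.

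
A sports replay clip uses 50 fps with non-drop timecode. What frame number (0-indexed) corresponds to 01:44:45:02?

Total seconds to the label: (1 × 3600 + 44 × 60 + 45) = 6285.
Frame index = 6285 × 50 + 2 = 314252.

frame 314252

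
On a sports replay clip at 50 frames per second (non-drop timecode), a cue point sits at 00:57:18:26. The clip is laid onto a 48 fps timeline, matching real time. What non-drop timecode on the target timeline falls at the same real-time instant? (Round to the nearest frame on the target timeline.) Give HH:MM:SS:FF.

Source frame index: (0×3600 + 57×60 + 18) × 50 + 26 = 171926.
Real time: 171926 / (50) = 85963/25 s.
Target frame: (85963/25) × (48) = 4126224/25 ≈ 165048.960 → 165049.
At 48 labels/s: frame 165049 → 00:57:18:25.

00:57:18:25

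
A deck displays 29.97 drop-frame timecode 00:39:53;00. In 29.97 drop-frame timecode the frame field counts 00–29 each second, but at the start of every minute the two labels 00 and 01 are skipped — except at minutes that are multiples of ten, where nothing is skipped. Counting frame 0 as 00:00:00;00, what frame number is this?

71718

Complete 10-minute blocks: 3, each 17982 frames → 53946.
Remaining 9 whole minutes in the current block: 1800 + 8 × 1798 = 16184 frames.
Within the current minute: 53 × 30 + 0 − 2 = 1588 (labels ;00/;01 skipped at this minute). Total = 53946 + 16184 + 1588 = 71718.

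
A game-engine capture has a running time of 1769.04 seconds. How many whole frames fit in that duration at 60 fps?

Frames = 1769.04 × 60 = 530712/5 ≈ 106142.4000.
Complete frames: 106142.

106142 frames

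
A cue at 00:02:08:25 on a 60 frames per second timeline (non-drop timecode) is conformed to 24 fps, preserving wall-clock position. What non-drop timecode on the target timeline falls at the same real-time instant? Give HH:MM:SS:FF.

Source frame index: (0×3600 + 2×60 + 8) × 60 + 25 = 7705.
Real time: 7705 / (60) = 1541/12 s.
Target frame: (1541/12) × (24) = 3082.
At 24 labels/s: frame 3082 → 00:02:08:10.

00:02:08:10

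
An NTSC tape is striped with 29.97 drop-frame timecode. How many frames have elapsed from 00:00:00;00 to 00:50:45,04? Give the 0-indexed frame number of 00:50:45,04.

Complete 10-minute blocks: 5, each 17982 frames → 89910.
Remaining 0 whole minutes in the current block: 0 frames.
Within the current minute: 45 × 30 + 4 = 1354. Total = 89910 + 0 + 1354 = 91264.

91264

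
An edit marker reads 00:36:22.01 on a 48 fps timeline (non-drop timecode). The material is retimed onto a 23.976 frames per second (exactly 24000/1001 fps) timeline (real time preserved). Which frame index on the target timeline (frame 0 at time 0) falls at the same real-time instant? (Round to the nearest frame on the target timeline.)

Source frame index: (0×3600 + 36×60 + 22) × 48 + 1 = 104737.
Real time: 104737 / (48) = 104737/48 s.
Target frame: (104737/48) × (24000/1001) = 52368500/1001 ≈ 52316.184 → 52316.

frame 52316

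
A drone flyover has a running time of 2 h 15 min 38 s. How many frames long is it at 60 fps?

488280 frames

2 h 15 min 38 s = 8138 s.
Frames = 8138 × 60 = 488280.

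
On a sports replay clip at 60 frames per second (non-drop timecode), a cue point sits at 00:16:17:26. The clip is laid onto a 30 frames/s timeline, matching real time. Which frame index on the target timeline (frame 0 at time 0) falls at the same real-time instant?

Source frame index: (0×3600 + 16×60 + 17) × 60 + 26 = 58646.
Real time: 58646 / (60) = 29323/30 s.
Target frame: (29323/30) × (30) = 29323.

frame 29323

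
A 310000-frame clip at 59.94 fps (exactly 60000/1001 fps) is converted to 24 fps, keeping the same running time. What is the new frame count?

Target frames = source frames × (target rate / source rate) = 310000 × (24)/(60000/1001) = 310000 × 1001/2500 = 124124.

124124 frames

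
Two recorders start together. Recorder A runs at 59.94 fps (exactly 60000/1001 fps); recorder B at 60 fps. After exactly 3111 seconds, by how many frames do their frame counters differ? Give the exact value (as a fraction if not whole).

186660/1001 frames

A emits 60000/1001 × 3111 = 186660000/1001 frames; B emits 60 × 3111 = 186660.
Difference = 186660/1001 frames (≈ 186.4735); B is ahead of A.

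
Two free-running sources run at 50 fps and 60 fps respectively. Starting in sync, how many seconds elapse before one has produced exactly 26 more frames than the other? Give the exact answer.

2.6 seconds

The gap grows by |60 − 50| = 10 frames per second.
Time for a 26-frame gap: 26 ÷ (10) = 2.6 s.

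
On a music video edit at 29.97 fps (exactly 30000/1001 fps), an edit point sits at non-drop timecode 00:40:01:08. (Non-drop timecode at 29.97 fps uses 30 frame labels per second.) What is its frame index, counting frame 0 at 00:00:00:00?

frame 72038

Total seconds to the label: (0 × 3600 + 40 × 60 + 1) = 2401.
Frame index = 2401 × 30 + 8 = 72038.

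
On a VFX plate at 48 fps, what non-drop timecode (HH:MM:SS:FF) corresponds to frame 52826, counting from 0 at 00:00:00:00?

52826 ÷ 48 = 1100 full seconds, remainder 26 frames.
1100 s = 0 h 18 min 20 s.
Timecode: 00:18:20:26.

00:18:20:26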